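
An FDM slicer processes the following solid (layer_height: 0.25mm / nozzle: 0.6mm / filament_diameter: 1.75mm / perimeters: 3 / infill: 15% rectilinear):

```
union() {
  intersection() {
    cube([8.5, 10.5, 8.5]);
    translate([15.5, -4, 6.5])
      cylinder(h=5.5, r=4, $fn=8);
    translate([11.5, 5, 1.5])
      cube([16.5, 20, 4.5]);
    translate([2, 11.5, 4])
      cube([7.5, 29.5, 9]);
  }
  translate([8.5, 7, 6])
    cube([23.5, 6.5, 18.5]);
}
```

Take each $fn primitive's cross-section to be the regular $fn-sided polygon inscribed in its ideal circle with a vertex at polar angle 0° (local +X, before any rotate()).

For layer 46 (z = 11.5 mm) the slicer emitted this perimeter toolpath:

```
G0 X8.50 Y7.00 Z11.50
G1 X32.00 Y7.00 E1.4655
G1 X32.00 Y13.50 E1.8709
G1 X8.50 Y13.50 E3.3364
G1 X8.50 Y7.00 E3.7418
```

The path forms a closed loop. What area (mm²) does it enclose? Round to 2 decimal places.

Apply the shoelace formula to the sequence of (X, Y) vertices; enclosed area = 152.75 mm².

152.75 mm²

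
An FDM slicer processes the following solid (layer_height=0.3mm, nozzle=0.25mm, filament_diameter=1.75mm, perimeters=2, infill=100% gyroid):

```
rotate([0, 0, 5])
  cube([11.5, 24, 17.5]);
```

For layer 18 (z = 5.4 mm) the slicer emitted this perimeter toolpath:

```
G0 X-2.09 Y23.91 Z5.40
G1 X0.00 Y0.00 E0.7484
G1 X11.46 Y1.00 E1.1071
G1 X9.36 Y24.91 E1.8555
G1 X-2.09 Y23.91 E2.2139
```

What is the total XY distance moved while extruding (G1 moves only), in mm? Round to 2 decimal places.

Sum the Euclidean lengths of each G1 segment: total = 71.00 mm.

71.00 mm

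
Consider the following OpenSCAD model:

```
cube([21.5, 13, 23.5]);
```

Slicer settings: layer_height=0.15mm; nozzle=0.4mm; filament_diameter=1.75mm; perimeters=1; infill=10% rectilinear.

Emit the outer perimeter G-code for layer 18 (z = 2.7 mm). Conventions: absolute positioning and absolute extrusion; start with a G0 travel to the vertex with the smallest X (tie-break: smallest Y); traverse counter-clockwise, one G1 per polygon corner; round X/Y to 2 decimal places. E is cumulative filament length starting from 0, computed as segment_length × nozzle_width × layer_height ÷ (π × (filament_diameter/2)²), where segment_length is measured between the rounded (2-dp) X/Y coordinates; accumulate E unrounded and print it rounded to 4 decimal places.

G0 X0.00 Y0.00 Z2.70
G1 X21.50 Y0.00 E0.5363
G1 X21.50 Y13.00 E0.8606
G1 X0.00 Y13.00 E1.3969
G1 X0.00 Y0.00 E1.7212

At z = 2.7 mm: the cube is present — its section is the full 21.5×13 rectangle. The outline is a single polygon with 4 vertices. Extrusion per mm of travel: 0.4 × 0.15 / (π × 0.875²) = 0.024945. Accumulating E over each segment gives final E = 1.7212.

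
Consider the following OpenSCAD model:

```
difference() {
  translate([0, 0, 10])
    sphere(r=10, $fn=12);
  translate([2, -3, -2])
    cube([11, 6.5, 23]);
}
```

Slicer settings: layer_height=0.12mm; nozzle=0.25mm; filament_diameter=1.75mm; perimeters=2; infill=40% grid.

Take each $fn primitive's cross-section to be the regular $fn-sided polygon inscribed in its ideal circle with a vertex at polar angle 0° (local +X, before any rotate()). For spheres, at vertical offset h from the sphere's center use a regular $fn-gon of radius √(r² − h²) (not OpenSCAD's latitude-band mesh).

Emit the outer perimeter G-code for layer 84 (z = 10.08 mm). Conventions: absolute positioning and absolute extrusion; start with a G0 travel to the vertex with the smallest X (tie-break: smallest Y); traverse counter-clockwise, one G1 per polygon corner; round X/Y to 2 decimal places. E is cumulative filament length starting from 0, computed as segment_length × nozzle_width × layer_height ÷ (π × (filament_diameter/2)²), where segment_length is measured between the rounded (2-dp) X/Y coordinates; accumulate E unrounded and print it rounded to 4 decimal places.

At z = 10.08 mm: the r=10 sphere contributes a regular 12-gon of circumradius √(10²−0.08²) = 10.000; the cube at (2, -3) is present — its section is the full 11×6.5 rectangle; Subtracting the remaining from the first: starting from the r=10 sphere, the 11×6.5 cube at (2, -3) partially overlaps it — only the 49.15 mm² overlap (of its 71.50 mm²) is removed, clipping the outline — 1 connected region. The outline is a single polygon with 15 vertices. Extrusion per mm of travel: 0.25 × 0.12 / (π × 0.875²) = 0.012473. Accumulating E over each segment gives final E = 0.9497.

G0 X-10.00 Y0.00 Z10.08
G1 X-8.66 Y-5.00 E0.0646
G1 X-5.00 Y-8.66 E0.1291
G1 X0.00 Y-10.00 E0.1937
G1 X5.00 Y-8.66 E0.2582
G1 X8.66 Y-5.00 E0.3228
G1 X9.20 Y-3.00 E0.3486
G1 X2.00 Y-3.00 E0.4384
G1 X2.00 Y3.50 E0.5195
G1 X9.06 Y3.50 E0.6076
G1 X8.66 Y5.00 E0.6269
G1 X5.00 Y8.66 E0.6915
G1 X0.00 Y10.00 E0.7561
G1 X-5.00 Y8.66 E0.8206
G1 X-8.66 Y5.00 E0.8852
G1 X-10.00 Y0.00 E0.9497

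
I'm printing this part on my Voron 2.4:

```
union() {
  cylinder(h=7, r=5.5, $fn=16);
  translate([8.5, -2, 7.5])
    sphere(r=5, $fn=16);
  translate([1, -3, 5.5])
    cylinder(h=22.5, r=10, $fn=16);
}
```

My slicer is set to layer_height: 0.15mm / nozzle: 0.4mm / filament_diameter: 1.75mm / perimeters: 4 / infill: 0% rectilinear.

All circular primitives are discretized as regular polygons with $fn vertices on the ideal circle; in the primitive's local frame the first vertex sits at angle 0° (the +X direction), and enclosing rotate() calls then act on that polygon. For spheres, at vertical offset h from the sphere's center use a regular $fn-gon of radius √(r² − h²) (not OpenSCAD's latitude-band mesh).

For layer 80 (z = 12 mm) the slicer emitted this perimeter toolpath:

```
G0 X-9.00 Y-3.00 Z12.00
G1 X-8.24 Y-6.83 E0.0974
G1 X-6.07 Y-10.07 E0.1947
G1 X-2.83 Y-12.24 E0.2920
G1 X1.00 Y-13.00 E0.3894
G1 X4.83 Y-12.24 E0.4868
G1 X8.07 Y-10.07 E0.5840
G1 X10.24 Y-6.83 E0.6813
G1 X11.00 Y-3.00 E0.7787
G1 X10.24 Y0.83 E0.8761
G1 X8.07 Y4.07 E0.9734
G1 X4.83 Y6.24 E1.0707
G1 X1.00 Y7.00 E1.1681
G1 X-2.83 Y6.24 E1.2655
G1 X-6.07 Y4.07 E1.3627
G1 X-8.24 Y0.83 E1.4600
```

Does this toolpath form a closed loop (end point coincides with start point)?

Start point (G0): (-9.00, -3.00). End point (last G1): the path does not return to the start — open.

no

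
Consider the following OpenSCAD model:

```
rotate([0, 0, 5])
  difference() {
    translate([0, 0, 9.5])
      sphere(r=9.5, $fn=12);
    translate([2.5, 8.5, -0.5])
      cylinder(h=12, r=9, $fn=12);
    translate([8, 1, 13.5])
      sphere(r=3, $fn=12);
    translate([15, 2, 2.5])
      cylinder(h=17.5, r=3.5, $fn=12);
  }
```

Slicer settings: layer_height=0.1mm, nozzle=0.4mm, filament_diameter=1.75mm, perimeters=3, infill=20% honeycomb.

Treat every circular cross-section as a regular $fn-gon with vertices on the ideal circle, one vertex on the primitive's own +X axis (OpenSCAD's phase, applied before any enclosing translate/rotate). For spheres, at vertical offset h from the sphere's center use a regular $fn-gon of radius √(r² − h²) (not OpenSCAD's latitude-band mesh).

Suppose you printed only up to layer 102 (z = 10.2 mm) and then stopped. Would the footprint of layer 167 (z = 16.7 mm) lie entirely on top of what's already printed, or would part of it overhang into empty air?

part overhangs

Compare the two slices. At z = 10.2: the r=9.5 sphere slices to a regular 12-gon of circumradius 9.474 (√(r²−h²) with h=0.7 from center) (area = (12/2)·9.474²·sin(360°/12) = 269.28 mm²); the cylinder at (2.5, 8.5): section is a regular 12-gon, circumradius r=9 (area = (12/2)·9.000²·sin(360°/12) = 243.00 mm²); the sphere at (8, 1) is not intersected at this z (|z−center|=3.300 > r=3); the cylinder at (15, 2): section is a regular 12-gon, circumradius r=3.5 (area = (12/2)·3.500²·sin(360°/12) = 36.75 mm²); After the difference (first − rest): starting from the r=9.5 sphere (269.28 mm²), the r=9 cylinder at (2.5, 8.5) partially overlaps it — only the 102.60 mm² overlap (of its 243.00 mm²) is removed, clipping the outline; the r=3.5 cylinder at (15, 2) misses the remaining region (no effect) — area = 166.68 mm²; (rotated 5° about Z; rotation is an isometry so areas/perimeters/island counts are preserved). At z = 16.7: the r=9.5 sphere contributes a regular 12-gon of circumradius √(9.5²−7.2²) = 6.198 (area = (12/2)·6.198²·sin(360°/12) = 115.23 mm²); the cylinder at (2.5, 8.5) is absent (z outside [-0.5, 11.5]); the sphere at (8, 1) is absent (|z−center|=3.200 > r=3); the r=3.5 cylinder at (15, 2) gives a regular 12-gon of circumradius 3.5 (constant along its height) (area = (12/2)·3.500²·sin(360°/12) = 36.75 mm²); After the difference (first − rest): starting from the r=9.5 sphere (115.23 mm²), the r=3.5 cylinder at (15, 2) misses the remaining region (no effect) — area = 115.23 mm²; (rotated 5° about Z; rotation is an isometry so areas/perimeters/island counts are preserved). Checking containment: at z = 16.7 the cross-section extends beyond the z = 10.2 cross-section by about 48.10 mm².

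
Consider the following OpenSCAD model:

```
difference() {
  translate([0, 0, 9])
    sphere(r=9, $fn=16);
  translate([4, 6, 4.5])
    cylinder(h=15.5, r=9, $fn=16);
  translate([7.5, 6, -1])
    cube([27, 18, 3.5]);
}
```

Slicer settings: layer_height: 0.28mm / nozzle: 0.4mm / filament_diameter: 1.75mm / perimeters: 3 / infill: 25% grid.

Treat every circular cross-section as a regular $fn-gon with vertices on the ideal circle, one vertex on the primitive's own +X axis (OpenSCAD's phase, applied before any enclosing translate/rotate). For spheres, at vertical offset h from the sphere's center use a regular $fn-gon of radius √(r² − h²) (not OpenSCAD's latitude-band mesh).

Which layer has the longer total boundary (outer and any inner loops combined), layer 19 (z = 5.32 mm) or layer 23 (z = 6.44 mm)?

layer 23 (z = 6.44 mm)

Layer 19 (z = 5.32): the r=9 sphere contributes a regular 16-gon of circumradius √(9²−3.68²) = 8.213 (perimeter = 2·16·8.213·sin(180°/16) = 51.27 mm); the r=9 cylinder at (4, 6) contributes a regular 16-gon of circumradius 9 (perimeter = 2·16·9.000·sin(180°/16) = 56.19 mm); the cube at (7.5, 6) does not reach this height (z outside [-1, 2.5]); Subtracting the remaining from the first: starting from the r=9 sphere, the r=9 cylinder at (4, 6) partially overlaps it — only the 107.74 mm² overlap (of its 247.98 mm²) is removed, clipping the outline — boundary = 49.39 mm. So its perimeter = 49.39 mm. Layer 23 (z = 6.44): the r=9 sphere slices to a regular 16-gon of circumradius 8.628 (√(r²−h²) with h=2.56 from center) (perimeter = 2·16·8.628·sin(180°/16) = 53.87 mm); the cylinder at (4, 6): section is a regular 16-gon, circumradius r=9 (perimeter = 2·16·9.000·sin(180°/16) = 56.19 mm); the cube at (7.5, 6) is absent (z outside [-1, 2.5]); After the difference (first − rest): starting from the r=9 sphere, the r=9 cylinder at (4, 6) partially overlaps it — only the 116.03 mm² overlap (of its 247.98 mm²) is removed, clipping the outline — boundary = 52.97 mm. So its perimeter = 52.97 mm. Layer 23 is larger (52.97 vs 49.39 mm).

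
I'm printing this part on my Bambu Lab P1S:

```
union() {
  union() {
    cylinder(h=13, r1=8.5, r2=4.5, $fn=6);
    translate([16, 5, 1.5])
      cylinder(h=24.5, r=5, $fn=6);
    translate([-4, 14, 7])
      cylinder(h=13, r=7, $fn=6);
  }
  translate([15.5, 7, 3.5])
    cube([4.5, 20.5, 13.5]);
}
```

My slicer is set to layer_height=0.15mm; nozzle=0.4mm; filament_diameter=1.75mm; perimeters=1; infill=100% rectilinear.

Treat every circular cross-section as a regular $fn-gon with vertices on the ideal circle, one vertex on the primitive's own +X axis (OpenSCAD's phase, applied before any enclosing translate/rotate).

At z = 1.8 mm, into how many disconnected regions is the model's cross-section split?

At z = 1.8 mm: the cone (r1=8.5→r2=4.5) has section circumradius 7.946 here — a regular 6-gon; the r=5 cylinder at (16, 5) contributes a regular 6-gon of circumradius 5; the cylinder at (-4, 14) does not reach this height (z outside [7, 20]); Combining (union): the 2 present regions are separate (no shared area or edge), so areas and boundary lengths simply add and each stays a separate island — 2 connected regions; the cube at (15.5, 7) is not intersected at this z (z outside [3.5, 17]); Combining (union): only the result so far is present, so the union is just that shape — 2 connected regions. The result has 2 disconnected regions.

2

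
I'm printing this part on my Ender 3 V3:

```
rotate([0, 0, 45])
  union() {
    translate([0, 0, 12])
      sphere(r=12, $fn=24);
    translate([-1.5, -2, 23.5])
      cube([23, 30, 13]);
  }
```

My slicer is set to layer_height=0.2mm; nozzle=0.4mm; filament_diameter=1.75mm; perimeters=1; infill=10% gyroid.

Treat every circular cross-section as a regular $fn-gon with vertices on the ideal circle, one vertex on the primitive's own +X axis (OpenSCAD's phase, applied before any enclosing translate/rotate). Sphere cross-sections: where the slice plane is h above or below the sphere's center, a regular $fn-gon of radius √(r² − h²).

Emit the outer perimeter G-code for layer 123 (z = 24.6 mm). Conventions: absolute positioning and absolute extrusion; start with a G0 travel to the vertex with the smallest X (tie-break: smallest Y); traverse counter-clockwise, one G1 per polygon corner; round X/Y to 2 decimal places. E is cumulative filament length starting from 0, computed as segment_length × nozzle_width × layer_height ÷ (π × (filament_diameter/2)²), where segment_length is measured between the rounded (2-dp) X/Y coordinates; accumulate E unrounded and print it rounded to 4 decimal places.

At z = 24.6 mm: the sphere is absent (|z−center|=12.600 > r=12); the 23×30 cube at (-1.5, -2) contributes its full rectangle; Taking the union: only the 23×30 cube at (-1.5, -2) is present, so the union is just that shape — 1 connected region; (rotated 45° about Z; rotation is an isometry so areas/perimeters/island counts are preserved). The outline is a single polygon with 4 vertices. Extrusion per mm of travel: 0.4 × 0.2 / (π × 0.875²) = 0.033260. Accumulating E over each segment gives final E = 3.5254.

G0 X-20.86 Y18.74 Z24.60
G1 X0.35 Y-2.47 E0.9977
G1 X16.62 Y13.79 E1.7627
G1 X-4.60 Y35.00 E2.7606
G1 X-20.86 Y18.74 E3.5254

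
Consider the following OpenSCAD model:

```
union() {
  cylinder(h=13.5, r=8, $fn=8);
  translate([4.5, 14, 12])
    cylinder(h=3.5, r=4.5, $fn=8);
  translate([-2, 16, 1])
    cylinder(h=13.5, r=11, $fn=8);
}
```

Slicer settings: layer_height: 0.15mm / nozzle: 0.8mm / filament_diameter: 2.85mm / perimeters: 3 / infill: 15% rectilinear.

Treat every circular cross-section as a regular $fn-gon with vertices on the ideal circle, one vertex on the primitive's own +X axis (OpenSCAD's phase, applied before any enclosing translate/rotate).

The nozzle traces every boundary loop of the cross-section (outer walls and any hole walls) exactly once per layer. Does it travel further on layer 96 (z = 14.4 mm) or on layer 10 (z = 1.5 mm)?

Layer 96 (z = 14.4): the cylinder is absent (z outside [0, 13.5]); the cylinder at (4.5, 14): section is a regular 8-gon, circumradius r=4.5 (perimeter = 2·8·4.500·sin(180°/8) = 27.55 mm); the r=11 cylinder at (-2, 16) gives a regular 8-gon of circumradius 11 (constant along its height) (perimeter = 2·8·11.000·sin(180°/8) = 67.35 mm); Taking the union: the regions partially overlap (shared area 54.05 mm²), so the edge portions inside another operand are dropped and the merged outline is re-measured after clipping — boundary = 67.99 mm. So its perimeter = 67.99 mm. Layer 10 (z = 1.5): the cylinder: section is a regular 8-gon, circumradius r=8 (perimeter = 2·8·8.000·sin(180°/8) = 48.98 mm); the cylinder at (4.5, 14) is absent (z outside [12, 15.5]); the r=11 cylinder at (-2, 16) contributes a regular 8-gon of circumradius 11 (perimeter = 2·8·11.000·sin(180°/8) = 67.35 mm); Merging all regions: the regions partially overlap (shared area 10.04 mm²), so the edge portions inside another operand are dropped and the merged outline is re-measured after clipping — boundary = 100.66 mm. So its perimeter = 100.66 mm. Layer 10 is larger (100.66 vs 67.99 mm).

layer 10 (z = 1.5 mm)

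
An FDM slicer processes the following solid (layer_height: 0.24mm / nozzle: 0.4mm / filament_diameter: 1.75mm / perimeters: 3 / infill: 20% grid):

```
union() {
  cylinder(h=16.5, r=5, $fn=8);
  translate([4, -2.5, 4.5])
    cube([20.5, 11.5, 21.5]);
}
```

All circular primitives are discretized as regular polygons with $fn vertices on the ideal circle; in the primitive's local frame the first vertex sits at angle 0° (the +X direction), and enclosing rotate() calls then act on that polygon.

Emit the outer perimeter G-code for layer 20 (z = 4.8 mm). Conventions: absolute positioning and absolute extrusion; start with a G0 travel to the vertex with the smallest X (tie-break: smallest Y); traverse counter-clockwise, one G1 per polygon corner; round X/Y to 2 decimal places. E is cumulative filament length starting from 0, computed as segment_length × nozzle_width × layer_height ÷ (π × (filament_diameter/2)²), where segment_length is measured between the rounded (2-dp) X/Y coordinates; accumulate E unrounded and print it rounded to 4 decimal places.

G0 X-5.00 Y0.00 Z4.80
G1 X-3.54 Y-3.54 E0.1528
G1 X0.00 Y-5.00 E0.3057
G1 X3.54 Y-3.54 E0.4585
G1 X4.00 Y-2.41 E0.5072
G1 X4.00 Y-2.50 E0.5108
G1 X24.50 Y-2.50 E1.3290
G1 X24.50 Y9.00 E1.7880
G1 X4.00 Y9.00 E2.6062
G1 X4.00 Y2.41 E2.8692
G1 X3.54 Y3.54 E2.9179
G1 X0.00 Y5.00 E3.0707
G1 X-3.54 Y3.54 E3.2236
G1 X-5.00 Y0.00 E3.3764

At z = 4.8 mm: the r=5 cylinder contributes a regular 8-gon of circumradius 5; the cube at (4, -2.5) is present — its section is the full 20.5×11.5 rectangle; Merging all regions: the regions partially overlap (shared area 2.41 mm²), so overlapping operands fuse into one piece — 1 connected region. The outline is a single polygon with 13 vertices. Extrusion per mm of travel: 0.4 × 0.24 / (π × 0.875²) = 0.039912. Accumulating E over each segment gives final E = 3.3764.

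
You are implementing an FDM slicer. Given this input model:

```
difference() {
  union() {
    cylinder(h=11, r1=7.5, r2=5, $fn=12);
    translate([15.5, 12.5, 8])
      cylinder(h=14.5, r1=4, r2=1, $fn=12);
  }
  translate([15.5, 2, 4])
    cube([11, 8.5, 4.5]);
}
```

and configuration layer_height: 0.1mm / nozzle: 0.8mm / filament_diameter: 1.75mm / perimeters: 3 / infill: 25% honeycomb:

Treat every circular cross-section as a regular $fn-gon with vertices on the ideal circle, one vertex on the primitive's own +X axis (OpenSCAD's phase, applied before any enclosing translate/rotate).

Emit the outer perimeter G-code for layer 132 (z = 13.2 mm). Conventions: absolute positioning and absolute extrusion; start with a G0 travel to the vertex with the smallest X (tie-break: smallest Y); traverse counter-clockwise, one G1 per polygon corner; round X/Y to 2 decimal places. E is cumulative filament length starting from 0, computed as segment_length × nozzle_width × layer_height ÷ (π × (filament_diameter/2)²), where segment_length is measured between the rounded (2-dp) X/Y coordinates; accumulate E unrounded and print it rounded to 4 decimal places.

G0 X12.58 Y12.50 Z13.20
G1 X12.97 Y11.04 E0.0503
G1 X14.04 Y9.97 E0.1006
G1 X15.50 Y9.58 E0.1509
G1 X16.96 Y9.97 E0.2011
G1 X18.03 Y11.04 E0.2514
G1 X18.42 Y12.50 E0.3017
G1 X18.03 Y13.96 E0.3520
G1 X16.96 Y15.03 E0.4023
G1 X15.50 Y15.42 E0.4526
G1 X14.04 Y15.03 E0.5028
G1 X12.97 Y13.96 E0.5532
G1 X12.58 Y12.50 E0.6034

At z = 13.2 mm: the cone does not reach this height (z outside [0, 11]); the cone at (15.5, 12.5): at t=0.359 of its height the radius interpolates to r₁+(r₂−r₁)t = 2.924, giving a regular 12-gon of that circumradius; Merging all regions: only the cone at (15.5, 12.5) is present, so the union is just that shape — 1 connected region; the cube at (15.5, 2) is absent (z outside [4, 8.5]); After the difference (first − rest): none of the subtracted shapes is present at this height, so the result so far is unchanged — 1 connected region. The outline is a single polygon with 12 vertices. Extrusion per mm of travel: 0.8 × 0.1 / (π × 0.875²) = 0.033260. Accumulating E over each segment gives final E = 0.6034.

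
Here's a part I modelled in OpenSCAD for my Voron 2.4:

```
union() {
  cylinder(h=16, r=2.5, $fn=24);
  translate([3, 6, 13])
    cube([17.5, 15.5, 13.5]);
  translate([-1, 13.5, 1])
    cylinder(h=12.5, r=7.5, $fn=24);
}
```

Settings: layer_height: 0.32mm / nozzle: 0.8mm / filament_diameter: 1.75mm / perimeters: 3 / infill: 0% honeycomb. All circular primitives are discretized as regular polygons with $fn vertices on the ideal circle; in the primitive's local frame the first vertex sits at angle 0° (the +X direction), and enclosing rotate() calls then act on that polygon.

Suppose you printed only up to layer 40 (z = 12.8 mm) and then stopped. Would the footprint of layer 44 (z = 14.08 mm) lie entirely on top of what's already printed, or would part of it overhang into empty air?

Compare the two slices. At z = 12.8: the r=2.5 cylinder gives a regular 24-gon of circumradius 2.5 (constant along its height) (area = (24/2)·2.500²·sin(360°/24) = 19.41 mm²); the cube at (3, 6) is not intersected at this z (z outside [13, 26.5]); the cylinder at (-1, 13.5): section is a regular 24-gon, circumradius r=7.5 (area = (24/2)·7.500²·sin(360°/24) = 174.70 mm²); Combining (union): the 2 present regions are separate (no shared area or edge), so areas and boundary lengths simply add and each stays a separate island — area = 194.11 mm². At z = 14.08: the r=2.5 cylinder contributes a regular 24-gon of circumradius 2.5 (area = (24/2)·2.500²·sin(360°/24) = 19.41 mm²); the 17.5×15.5 cube at (3, 6) contributes its full rectangle (area 271.25 mm²); the cylinder at (-1, 13.5) is not intersected at this z (z outside [1, 13.5]); Merging all regions: the 2 present regions are separate (no shared area or edge), so areas and boundary lengths simply add and each stays a separate island — area = 290.66 mm². Checking containment: at z = 14.08 the cross-section extends beyond the z = 12.8 cross-section by about 240.57 mm².

part overhangs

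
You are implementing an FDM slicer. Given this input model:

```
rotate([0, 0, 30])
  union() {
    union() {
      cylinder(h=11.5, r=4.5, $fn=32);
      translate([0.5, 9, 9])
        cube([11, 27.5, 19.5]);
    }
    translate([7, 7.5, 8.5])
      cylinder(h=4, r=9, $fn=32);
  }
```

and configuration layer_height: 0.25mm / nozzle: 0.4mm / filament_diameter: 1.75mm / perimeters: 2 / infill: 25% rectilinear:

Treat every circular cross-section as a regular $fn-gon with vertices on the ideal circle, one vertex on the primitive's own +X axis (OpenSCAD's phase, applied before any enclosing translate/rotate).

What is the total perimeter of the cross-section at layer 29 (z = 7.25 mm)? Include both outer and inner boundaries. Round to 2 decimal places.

28.23 mm

At z = 7.25 mm: the cylinder: section is a regular 32-gon, circumradius r=4.5 (perimeter = 2·32·4.500·sin(180°/32) = 28.23 mm); the cube at (0.5, 9) does not reach this height (z outside [9, 28.5]); Taking the union: only the r=4.5 cylinder is present, so the union is just that shape — boundary = 28.23 mm; the cylinder at (7, 7.5) is not intersected at this z (z outside [8.5, 12.5]); Combining (union): only that combined region is present, so the union is just that shape — boundary = 28.23 mm; (rotated 30° about Z; rotation is an isometry so areas/perimeters/island counts are preserved). Overall, the cross-section is a single solid region. Total boundary length (outer) = 28.23 mm.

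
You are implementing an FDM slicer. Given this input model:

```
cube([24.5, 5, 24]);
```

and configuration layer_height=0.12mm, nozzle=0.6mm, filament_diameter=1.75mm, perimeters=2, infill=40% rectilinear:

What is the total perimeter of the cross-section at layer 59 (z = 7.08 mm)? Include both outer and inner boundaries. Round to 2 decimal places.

59.00 mm

At z = 7.08 mm: the cube is present — its section is the full 24.5×5 rectangle (perimeter 59.00 mm). Overall, the cross-section is a single solid region. Total boundary length (outer) = 59.00 mm.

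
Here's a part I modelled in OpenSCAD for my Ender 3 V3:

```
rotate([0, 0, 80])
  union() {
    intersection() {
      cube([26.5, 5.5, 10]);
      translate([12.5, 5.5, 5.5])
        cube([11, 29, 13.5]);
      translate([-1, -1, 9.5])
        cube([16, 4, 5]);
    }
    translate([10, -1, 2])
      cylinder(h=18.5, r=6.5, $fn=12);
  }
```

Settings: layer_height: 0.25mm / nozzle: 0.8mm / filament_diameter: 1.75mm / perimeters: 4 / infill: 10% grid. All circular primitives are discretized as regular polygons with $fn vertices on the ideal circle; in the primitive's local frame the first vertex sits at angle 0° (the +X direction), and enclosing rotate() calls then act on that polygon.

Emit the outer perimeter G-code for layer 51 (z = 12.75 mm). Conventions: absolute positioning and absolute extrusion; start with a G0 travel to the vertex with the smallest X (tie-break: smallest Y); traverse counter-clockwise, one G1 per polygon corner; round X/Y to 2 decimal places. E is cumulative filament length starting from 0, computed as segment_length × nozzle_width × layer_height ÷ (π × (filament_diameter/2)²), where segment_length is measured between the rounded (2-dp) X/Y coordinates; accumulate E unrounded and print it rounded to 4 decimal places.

G0 X-3.68 Y10.80 Z12.75
G1 X-3.39 Y7.45 E0.2796
G1 X-1.46 Y4.70 E0.5590
G1 X1.59 Y3.27 E0.8391
G1 X4.94 Y3.57 E1.1187
G1 X7.70 Y5.50 E1.3988
G1 X9.12 Y8.55 E1.6785
G1 X8.83 Y11.90 E1.9581
G1 X6.90 Y14.65 E2.2375
G1 X3.85 Y16.08 E2.5176
G1 X0.50 Y15.78 E2.7972
G1 X-2.26 Y13.85 E3.0773
G1 X-3.68 Y10.80 E3.3570

At z = 12.75 mm: the cube is absent (z outside [0, 10]); the cube at (12.5, 5.5) (footprint 11×29) is included at this height; the cube at (-1, -1) (footprint 16×4) is included at this height; After intersecting: at least one operand is absent at this height, so nothing remains; the r=6.5 cylinder at (10, -1) contributes a regular 12-gon of circumradius 6.5; Taking the union: only the r=6.5 cylinder at (10, -1) is present, so the union is just that shape — 1 connected region; (rotated 80° about Z; rotation is an isometry so areas/perimeters/island counts are preserved). The outline is a single polygon with 12 vertices. Extrusion per mm of travel: 0.8 × 0.25 / (π × 0.875²) = 0.083150. Accumulating E over each segment gives final E = 3.3570.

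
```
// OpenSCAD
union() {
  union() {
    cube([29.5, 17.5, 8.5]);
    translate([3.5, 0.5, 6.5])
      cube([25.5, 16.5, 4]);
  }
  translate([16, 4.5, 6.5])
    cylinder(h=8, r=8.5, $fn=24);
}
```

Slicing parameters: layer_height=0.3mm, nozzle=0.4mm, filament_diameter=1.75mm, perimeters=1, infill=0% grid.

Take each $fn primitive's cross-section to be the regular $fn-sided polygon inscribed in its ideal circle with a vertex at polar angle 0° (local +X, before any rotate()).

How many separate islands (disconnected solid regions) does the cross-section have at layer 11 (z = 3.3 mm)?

1

At z = 3.3 mm: the cube (footprint 29.5×17.5) is included at this height; the cube at (3.5, 0.5) is absent (z outside [6.5, 10.5]); Combining (union): only the 29.5×17.5 cube is present, so the union is just that shape — 1 connected region; the cylinder at (16, 4.5) does not reach this height (z outside [6.5, 14.5]); Merging all regions: only that combined region is present, so the union is just that shape — 1 connected region. Overall, the cross-section is a single solid region. Island count = 1.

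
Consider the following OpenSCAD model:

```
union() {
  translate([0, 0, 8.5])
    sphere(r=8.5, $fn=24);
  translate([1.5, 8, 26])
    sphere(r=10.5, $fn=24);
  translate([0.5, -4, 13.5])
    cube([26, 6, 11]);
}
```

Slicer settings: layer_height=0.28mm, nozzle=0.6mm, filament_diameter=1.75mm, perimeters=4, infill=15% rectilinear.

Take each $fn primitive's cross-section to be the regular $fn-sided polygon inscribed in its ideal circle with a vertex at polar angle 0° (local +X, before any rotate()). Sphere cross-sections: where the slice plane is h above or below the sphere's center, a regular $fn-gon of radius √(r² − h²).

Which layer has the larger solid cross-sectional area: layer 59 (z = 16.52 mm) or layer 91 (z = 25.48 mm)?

Layer 59 (z = 16.52): the sphere: section is a regular 24-gon, circumradius = √(r²−h²) = √(8.5²−8.02²) = 2.816 (area = (24/2)·2.816²·sin(360°/24) = 24.63 mm²); the sphere at (1.5, 8): section is a regular 24-gon, circumradius = √(r²−h²) = √(10.5²−9.48²) = 4.514 (area = (24/2)·4.514²·sin(360°/24) = 63.30 mm²); the 26×6 cube at (0.5, -4) contributes its full rectangle (area 156.00 mm²); Merging all regions: the regions partially overlap — summed areas 243.92 mm² minus the doubly-counted overlap 8.84 mm² gives 235.08 mm² — area = 235.08 mm². So its area = 235.08 mm². Layer 91 (z = 25.48): the sphere does not reach this height (|z−center|=16.980 > r=8.5); the sphere at (1.5, 8): section is a regular 24-gon, circumradius = √(r²−h²) = √(10.5²−0.52²) = 10.487 (area = (24/2)·10.487²·sin(360°/24) = 341.58 mm²); the cube at (0.5, -4) does not reach this height (z outside [13.5, 24.5]); Taking the union: only the r=10.5 sphere at (1.5, 8) is present, so the union is just that shape — area = 341.58 mm². So its area = 341.58 mm². Layer 91 is larger (341.58 vs 235.08 mm²).

layer 91 (z = 25.48 mm)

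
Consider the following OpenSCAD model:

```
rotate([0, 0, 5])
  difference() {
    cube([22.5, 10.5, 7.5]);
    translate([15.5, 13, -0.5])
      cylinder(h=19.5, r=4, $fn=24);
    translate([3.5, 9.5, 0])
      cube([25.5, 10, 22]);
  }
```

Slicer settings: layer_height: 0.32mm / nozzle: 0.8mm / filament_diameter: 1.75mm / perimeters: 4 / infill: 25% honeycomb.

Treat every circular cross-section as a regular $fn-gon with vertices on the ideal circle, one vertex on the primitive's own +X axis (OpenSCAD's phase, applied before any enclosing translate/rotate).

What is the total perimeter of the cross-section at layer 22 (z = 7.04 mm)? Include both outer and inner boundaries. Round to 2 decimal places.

At z = 7.04 mm: the cube (footprint 22.5×10.5) is included at this height (perimeter 66.00 mm); the r=4 cylinder at (15.5, 13) contributes a regular 24-gon of circumradius 4 (perimeter = 2·24·4.000·sin(180°/24) = 25.06 mm); the cube at (3.5, 9.5) (footprint 25.5×10) is included at this height (perimeter 71.00 mm); Subtracting the remaining from the first: starting from the 22.5×10.5 cube, the r=4 cylinder at (15.5, 13) partially overlaps it — only the 6.36 mm² overlap (of its 49.69 mm²) is removed, clipping the outline; the 25.5×10 cube at (3.5, 9.5) partially overlaps it — only the 13.85 mm² overlap (of its 255.00 mm²) is removed, clipping the outline — boundary = 66.16 mm; (rotated 5° about Z; rotation is an isometry so areas/perimeters/island counts are preserved). Overall, the cross-section is a single solid region. Total boundary length (outer) = 66.16 mm.

66.16 mm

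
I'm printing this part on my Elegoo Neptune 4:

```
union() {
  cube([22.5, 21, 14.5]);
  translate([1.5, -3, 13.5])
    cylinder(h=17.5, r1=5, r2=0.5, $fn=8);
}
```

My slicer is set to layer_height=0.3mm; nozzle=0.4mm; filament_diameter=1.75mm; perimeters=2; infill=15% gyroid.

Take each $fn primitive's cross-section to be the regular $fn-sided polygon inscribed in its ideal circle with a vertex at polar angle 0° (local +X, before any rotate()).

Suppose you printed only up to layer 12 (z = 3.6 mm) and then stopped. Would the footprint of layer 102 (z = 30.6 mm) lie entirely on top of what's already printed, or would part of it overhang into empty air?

Compare the two slices. At z = 3.6: the cube (footprint 22.5×21) is included at this height (area 472.50 mm²); the cone at (1.5, -3) is absent (z outside [13.5, 31]); Taking the union: only the 22.5×21 cube is present, so the union is just that shape — area = 472.50 mm². At z = 30.6: the cube is not intersected at this z (z outside [0, 14.5]); the cone at (1.5, -3) (r1=5→r2=0.5) has section circumradius 0.603 here — a regular 8-gon (area = (8/2)·0.603²·sin(360°/8) = 1.03 mm²); Combining (union): only the cone at (1.5, -3) is present, so the union is just that shape — area = 1.03 mm². Checking containment: at z = 30.6 the cross-section extends beyond the z = 3.6 cross-section by about 1.03 mm².

part overhangs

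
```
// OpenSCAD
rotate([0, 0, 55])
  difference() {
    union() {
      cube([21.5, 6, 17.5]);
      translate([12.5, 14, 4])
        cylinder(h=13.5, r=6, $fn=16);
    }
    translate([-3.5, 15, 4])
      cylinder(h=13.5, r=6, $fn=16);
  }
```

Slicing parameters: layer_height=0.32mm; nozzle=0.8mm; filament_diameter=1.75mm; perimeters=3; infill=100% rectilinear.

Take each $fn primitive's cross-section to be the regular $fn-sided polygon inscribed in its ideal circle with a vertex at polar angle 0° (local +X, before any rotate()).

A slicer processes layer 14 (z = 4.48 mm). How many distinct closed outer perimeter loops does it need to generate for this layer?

At z = 4.48 mm: the cube (footprint 21.5×6) is included at this height; the r=6 cylinder at (12.5, 14) contributes a regular 16-gon of circumradius 6; Taking the union: the 2 present regions are separate (no shared area or edge), so areas and boundary lengths simply add and each stays a separate island — 2 connected regions; the cylinder at (-3.5, 15): section is a regular 16-gon, circumradius r=6; Taking the first minus the rest: starting from the result so far, the r=6 cylinder at (-3.5, 15) misses the remaining region (no effect) — 2 connected regions; (whole slice rotated 55° about Z — lengths, areas and connectivity unchanged). The result has 2 disconnected regions.

2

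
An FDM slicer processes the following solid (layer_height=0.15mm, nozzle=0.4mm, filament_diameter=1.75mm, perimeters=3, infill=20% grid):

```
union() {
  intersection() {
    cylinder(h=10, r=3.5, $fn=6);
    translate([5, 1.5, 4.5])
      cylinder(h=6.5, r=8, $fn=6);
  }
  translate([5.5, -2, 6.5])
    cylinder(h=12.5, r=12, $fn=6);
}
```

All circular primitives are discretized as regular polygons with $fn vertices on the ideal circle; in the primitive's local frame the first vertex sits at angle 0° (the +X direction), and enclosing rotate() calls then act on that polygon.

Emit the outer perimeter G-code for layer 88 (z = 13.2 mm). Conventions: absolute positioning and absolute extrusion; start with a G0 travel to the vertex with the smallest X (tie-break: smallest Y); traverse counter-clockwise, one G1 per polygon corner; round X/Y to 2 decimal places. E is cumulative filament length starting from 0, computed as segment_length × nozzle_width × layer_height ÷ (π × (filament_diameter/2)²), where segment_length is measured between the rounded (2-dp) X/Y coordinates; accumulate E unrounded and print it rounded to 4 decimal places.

At z = 13.2 mm: the cylinder is not intersected at this z (z outside [0, 10]); the cylinder at (5, 1.5) does not reach this height (z outside [4.5, 11]); Taking the intersection: at least one operand is absent at this height, so nothing remains; the r=12 cylinder at (5.5, -2) contributes a regular 6-gon of circumradius 12; Merging all regions: only the r=12 cylinder at (5.5, -2) is present, so the union is just that shape — 1 connected region. The outline is a single polygon with 6 vertices. Extrusion per mm of travel: 0.4 × 0.15 / (π × 0.875²) = 0.024945. Accumulating E over each segment gives final E = 1.7958.

G0 X-6.50 Y-2.00 Z13.20
G1 X-0.50 Y-12.39 E0.2993
G1 X11.50 Y-12.39 E0.5986
G1 X17.50 Y-2.00 E0.8979
G1 X11.50 Y8.39 E1.1972
G1 X-0.50 Y8.39 E1.4966
G1 X-6.50 Y-2.00 E1.7958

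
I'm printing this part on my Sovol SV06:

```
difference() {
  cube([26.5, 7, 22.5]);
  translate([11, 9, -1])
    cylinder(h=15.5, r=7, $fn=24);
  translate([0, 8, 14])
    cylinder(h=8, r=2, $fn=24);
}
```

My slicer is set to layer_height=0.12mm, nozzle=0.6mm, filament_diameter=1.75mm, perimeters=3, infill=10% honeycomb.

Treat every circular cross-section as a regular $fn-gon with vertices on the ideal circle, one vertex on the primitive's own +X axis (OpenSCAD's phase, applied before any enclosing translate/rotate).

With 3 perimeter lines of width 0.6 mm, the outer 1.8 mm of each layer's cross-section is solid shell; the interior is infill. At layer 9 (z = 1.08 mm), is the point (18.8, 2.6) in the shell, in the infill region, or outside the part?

infill

At z = 1.08 mm: the cube is present — its section is the full 26.5×7 rectangle; the r=7 cylinder at (11, 9) contributes a regular 24-gon of circumradius 7; the cylinder at (0, 8) does not reach this height (z outside [14, 22]); Subtracting the remaining from the first: starting from the 26.5×7 cube, the r=7 cylinder at (11, 9) partially overlaps it — only the 48.63 mm² overlap (of its 152.19 mm²) is removed, clipping the outline — 1 connected region. Overall, the cross-section is a single solid region. The nearest boundary edge runs (26.50, 0.00)→(0.00, 0.00); distance from the point to it = 2.60 mm. The point is inside the cross-section and 2.60 mm from the nearest boundary — more than the 1.8 mm shell width (3 × 0.6), so it's in the infill interior.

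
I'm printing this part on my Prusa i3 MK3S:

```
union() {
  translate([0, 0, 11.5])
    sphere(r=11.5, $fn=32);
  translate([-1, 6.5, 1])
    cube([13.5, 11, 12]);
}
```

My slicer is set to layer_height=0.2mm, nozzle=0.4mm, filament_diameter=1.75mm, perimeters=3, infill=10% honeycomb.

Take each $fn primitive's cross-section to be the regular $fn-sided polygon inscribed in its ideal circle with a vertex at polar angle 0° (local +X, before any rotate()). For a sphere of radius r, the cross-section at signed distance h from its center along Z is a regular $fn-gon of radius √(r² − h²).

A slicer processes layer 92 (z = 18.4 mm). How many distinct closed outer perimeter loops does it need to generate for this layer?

1

At z = 18.4 mm: the r=11.5 sphere contributes a regular 32-gon of circumradius √(11.5²−6.9²) = 9.200; the cube at (-1, 6.5) is not intersected at this z (z outside [1, 13]); Merging all regions: only the r=11.5 sphere is present, so the union is just that shape — 1 connected region. The result has 1 disconnected region.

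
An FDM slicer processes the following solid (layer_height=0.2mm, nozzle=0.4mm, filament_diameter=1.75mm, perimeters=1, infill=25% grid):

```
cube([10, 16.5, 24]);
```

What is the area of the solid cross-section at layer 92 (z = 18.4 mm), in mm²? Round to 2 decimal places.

165.00 mm²

At z = 18.4 mm: the cube is present — its section is the full 10×16.5 rectangle (area 165.00 mm²). Overall, the cross-section is a single solid region. Net area = 165.00 mm².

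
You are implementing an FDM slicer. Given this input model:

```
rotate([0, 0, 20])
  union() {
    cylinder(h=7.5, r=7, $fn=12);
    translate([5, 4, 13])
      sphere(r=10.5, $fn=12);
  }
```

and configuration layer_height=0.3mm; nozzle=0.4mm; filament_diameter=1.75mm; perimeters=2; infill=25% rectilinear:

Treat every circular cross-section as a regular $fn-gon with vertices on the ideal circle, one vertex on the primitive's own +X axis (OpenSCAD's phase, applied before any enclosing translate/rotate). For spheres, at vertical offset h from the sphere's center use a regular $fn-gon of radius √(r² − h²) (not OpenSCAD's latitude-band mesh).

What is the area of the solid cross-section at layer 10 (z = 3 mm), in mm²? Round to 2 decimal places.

161.15 mm²

At z = 3 mm: the r=7 cylinder contributes a regular 12-gon of circumradius 7 (area = (12/2)·7.000²·sin(360°/12) = 147.00 mm²); the r=10.5 sphere at (5, 4) contributes a regular 12-gon of circumradius √(10.5²−10²) = 3.202 (area = (12/2)·3.202²·sin(360°/12) = 30.75 mm²); Merging all regions: the regions partially overlap — summed areas 177.75 mm² minus the doubly-counted overlap 16.60 mm² gives 161.15 mm² — area = 161.15 mm²; (whole slice rotated 20° about Z — lengths, areas and connectivity unchanged). Overall, the cross-section is a single solid region. Net area = 161.15 mm².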